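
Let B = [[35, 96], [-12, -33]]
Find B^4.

[[721, 1920], [-240, -639]]

tr B = 2 and det B = -3, so the characteristic polynomial is λ² − (2)λ + (-3) with roots 3 and -1.
Eigenvectors give P = [[-3, 8], [1, -3]] with P⁻¹ = [[-3, -8], [-1, -3]], and B = P·diag(3, -1)·P⁻¹.
Then B^4 = P·diag(81, 1)·P⁻¹ = [[-243, 8], [81, -3]] · [[-3, -8], [-1, -3]] = [[721, 1920], [-240, -639]].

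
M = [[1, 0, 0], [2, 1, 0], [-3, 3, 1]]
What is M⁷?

[[1, 0, 0], [14, 1, 0], [105, 21, 1]]

M = I + N where N = [[0, 0, 0], [2, 0, 0], [-3, 3, 0]] is strictly lower-triangular, so N³ = 0.
(I + N)⁷ = I + 7·N + 21·N² = [[1, 0, 0], [14, 1, 0], [105, 21, 1]].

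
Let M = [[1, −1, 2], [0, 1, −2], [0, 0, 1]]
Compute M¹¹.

M = I + N where N = [[0, −1, 2], [0, 0, −2], [0, 0, 0]] is strictly upper-triangular, so N³ = 0.
(I + N)¹¹ = I + 11·N + 55·N² = [[1, −11, 132], [0, 1, −22], [0, 0, 1]].

[[1, −11, 132], [0, 1, −22], [0, 0, 1]]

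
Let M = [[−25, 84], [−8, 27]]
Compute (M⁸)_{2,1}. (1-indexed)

−13120

tr M = 2 and det M = −3, so the characteristic polynomial is λ² − (2)λ + (−3) with roots 3 and −1.
Eigenvectors give P = [[−3, −7], [−1, −2]] with P⁻¹ = [[2, −7], [−1, 3]], and M = P·diag(3, −1)·P⁻¹.
Then M⁸ = P·diag(6561, 1)·P⁻¹ = [[−19683, −7], [−6561, −2]] · [[2, −7], [−1, 3]] = [[−39359, 137760], [−13120, 45921]].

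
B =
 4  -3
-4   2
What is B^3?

B^2 = [[28, -18], [-24, 16]]
B^3 = [[184, -120], [-160, 104]]

[[184, -120], [-160, 104]]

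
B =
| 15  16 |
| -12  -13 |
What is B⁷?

tr B = 2 and det B = -3, so the characteristic polynomial is λ² − (2)λ + (-3) with roots 3 and -1.
Eigenvectors give P = [[4, -1], [-3, 1]] with P⁻¹ = [[1, 1], [3, 4]], and B = P·diag(3, -1)·P⁻¹.
Then B⁷ = P·diag(2187, -1)·P⁻¹ = [[8748, 1], [-6561, -1]] · [[1, 1], [3, 4]] = [[8751, 8752], [-6564, -6565]].

[[8751, 8752], [-6564, -6565]]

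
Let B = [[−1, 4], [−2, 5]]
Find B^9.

tr B = 4 and det B = 3, so the characteristic polynomial is λ² − (4)λ + (3) with roots 1 and 3.
Eigenvectors give P = [[2, −1], [1, −1]] with P⁻¹ = [[1, −1], [1, −2]], and B = P·diag(1, 3)·P⁻¹.
Then B^9 = P·diag(1, 19683)·P⁻¹ = [[2, −19683], [1, −19683]] · [[1, −1], [1, −2]] = [[−19681, 39364], [−19682, 39365]].

[[−19681, 39364], [−19682, 39365]]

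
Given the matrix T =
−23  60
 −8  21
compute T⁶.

[[4369, −10920], [1456, −3639]]

tr T = −2 and det T = −3, so the characteristic polynomial is λ² − (−2)λ + (−3) with roots −3 and 1.
Eigenvectors give P = [[3, −5], [1, −2]] with P⁻¹ = [[2, −5], [1, −3]], and T = P·diag(−3, 1)·P⁻¹.
Then T⁶ = P·diag(729, 1)·P⁻¹ = [[2187, −5], [729, −2]] · [[2, −5], [1, −3]] = [[4369, −10920], [1456, −3639]].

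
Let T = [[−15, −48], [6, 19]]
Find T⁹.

[[−157455, −472368], [59046, 177139]]

tr T = 4 and det T = 3, so the characteristic polynomial is λ² − (4)λ + (3) with roots 3 and 1.
Eigenvectors give P = [[−8, −3], [3, 1]] with P⁻¹ = [[1, 3], [−3, −8]], and T = P·diag(3, 1)·P⁻¹.
Then T⁹ = P·diag(19683, 1)·P⁻¹ = [[−157464, −3], [59049, 1]] · [[1, 3], [−3, −8]] = [[−157455, −472368], [59046, 177139]].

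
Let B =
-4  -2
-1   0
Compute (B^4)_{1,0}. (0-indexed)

B^2 = [[18, 8], [4, 2]]
B^3 = [[-80, -36], [-18, -8]]
B^4 = [[356, 160], [80, 36]]

80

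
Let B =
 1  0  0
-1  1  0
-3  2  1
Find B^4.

B = I + N where N = [[0, 0, 0], [-1, 0, 0], [-3, 2, 0]] is strictly lower-triangular, so N^3 = 0.
(I + N)^4 = I + 4·N + 6·N^2 = [[1, 0, 0], [-4, 1, 0], [-24, 8, 1]].

[[1, 0, 0], [-4, 1, 0], [-24, 8, 1]]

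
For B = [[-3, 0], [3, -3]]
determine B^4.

[[81, 0], [-324, 81]]

B^2 = [[9, 0], [-18, 9]]
B^3 = [[-27, 0], [81, -27]]
B^4 = [[81, 0], [-324, 81]]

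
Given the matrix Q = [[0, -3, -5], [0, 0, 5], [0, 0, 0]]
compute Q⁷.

Q is strictly triangular, hence nilpotent: Q³ = 0, so Q⁷ = 0.

[[0, 0, 0], [0, 0, 0], [0, 0, 0]]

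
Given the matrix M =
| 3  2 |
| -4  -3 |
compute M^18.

M² = I (check: tr M = 0 and det M = -1), so M^18 = I since 18 is even.

[[1, 0], [0, 1]]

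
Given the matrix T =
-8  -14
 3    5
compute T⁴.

tr T = -3 and det T = 2, so the characteristic polynomial is λ² − (-3)λ + (2) with roots -2 and -1.
Eigenvectors give P = [[7, -2], [-3, 1]] with P⁻¹ = [[1, 2], [3, 7]], and T = P·diag(-2, -1)·P⁻¹.
Then T⁴ = P·diag(16, 1)·P⁻¹ = [[112, -2], [-48, 1]] · [[1, 2], [3, 7]] = [[106, 210], [-45, -89]].

[[106, 210], [-45, -89]]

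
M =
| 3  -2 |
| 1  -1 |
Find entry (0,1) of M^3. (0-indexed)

M^2 = [[7, -4], [2, -1]]
M^3 = [[17, -10], [5, -3]]

-10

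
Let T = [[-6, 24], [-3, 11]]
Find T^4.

tr T = 5 and det T = 6, so the characteristic polynomial is λ² − (5)λ + (6) with roots 3 and 2.
Eigenvectors give P = [[-8, 3], [-3, 1]] with P⁻¹ = [[1, -3], [3, -8]], and T = P·diag(3, 2)·P⁻¹.
Then T^4 = P·diag(81, 16)·P⁻¹ = [[-648, 48], [-243, 16]] · [[1, -3], [3, -8]] = [[-504, 1560], [-195, 601]].

[[-504, 1560], [-195, 601]]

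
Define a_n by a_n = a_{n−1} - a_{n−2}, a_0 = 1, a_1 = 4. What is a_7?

With companion matrix C = [[1, -1], [1, 0]], [a_n, a_{n−1}]ᵀ = C·[a_{n−1}, a_{n−2}]ᵀ, so [a_7, a_6]ᵀ = C^6·[a_1, a_0]ᵀ.
C^6 = [[1, 0], [0, 1]], giving [a_7, a_6]ᵀ = [[4], [1]].

4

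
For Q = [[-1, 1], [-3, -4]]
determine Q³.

Q² = [[-2, -5], [15, 13]]
Q³ = [[17, 18], [-54, -37]]

[[17, 18], [-54, -37]]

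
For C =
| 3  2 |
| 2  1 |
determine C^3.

C^2 = [[13, 8], [8, 5]]
C^3 = [[55, 34], [34, 21]]

[[55, 34], [34, 21]]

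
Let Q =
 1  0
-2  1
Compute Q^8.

[[1, 0], [-16, 1]]

Q = I + N where N = [[0, 0], [-2, 0]] is strictly lower-triangular, so N^2 = 0.
(I + N)^8 = I + 8·N = [[1, 0], [-16, 1]].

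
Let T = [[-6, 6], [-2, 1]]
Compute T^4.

tr T = -5 and det T = 6, so the characteristic polynomial is λ² − (-5)λ + (6) with roots -2 and -3.
Eigenvectors give P = [[-3, 2], [-2, 1]] with P⁻¹ = [[1, -2], [2, -3]], and T = P·diag(-2, -3)·P⁻¹.
Then T^4 = P·diag(16, 81)·P⁻¹ = [[-48, 162], [-32, 81]] · [[1, -2], [2, -3]] = [[276, -390], [130, -179]].

[[276, -390], [130, -179]]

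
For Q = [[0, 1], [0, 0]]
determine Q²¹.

[[0, 0], [0, 0]]

Q is strictly triangular, hence nilpotent: Q² = 0, so Q²¹ = 0.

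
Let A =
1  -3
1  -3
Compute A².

[[-2, 6], [-2, 6]]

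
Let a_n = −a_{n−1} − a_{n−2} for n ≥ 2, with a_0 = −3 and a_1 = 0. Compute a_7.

With companion matrix M = [[−1, −1], [1, 0]], [a_n, a_{n−1}]ᵀ = M·[a_{n−1}, a_{n−2}]ᵀ, so [a_7, a_6]ᵀ = M⁶·[a_1, a_0]ᵀ.
M⁶ = [[1, 0], [0, 1]], giving [a_7, a_6]ᵀ = [[0], [−3]].

0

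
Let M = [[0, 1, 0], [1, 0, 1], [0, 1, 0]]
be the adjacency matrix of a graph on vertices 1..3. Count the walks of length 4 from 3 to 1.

2

The number of length-4 walks from vertex 3 to vertex 1 is entry (3,1) of M⁴, where M is the adjacency matrix.
M² = [[1, 0, 1], [0, 2, 0], [1, 0, 1]]
M³ = [[0, 2, 0], [2, 0, 2], [0, 2, 0]]
M⁴ = [[2, 0, 2], [0, 4, 0], [2, 0, 2]]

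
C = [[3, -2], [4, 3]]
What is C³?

[[-45, -38], [76, -45]]

C² = [[1, -12], [24, 1]]
C³ = [[-45, -38], [76, -45]]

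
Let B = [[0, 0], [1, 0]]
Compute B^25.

B is strictly triangular, hence nilpotent: B^2 = 0, so B^25 = 0.

[[0, 0], [0, 0]]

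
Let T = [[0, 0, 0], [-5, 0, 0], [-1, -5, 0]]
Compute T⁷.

[[0, 0, 0], [0, 0, 0], [0, 0, 0]]

T is strictly triangular, hence nilpotent: T³ = 0, so T⁷ = 0.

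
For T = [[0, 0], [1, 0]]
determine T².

[[0, 0], [0, 0]]

T is strictly triangular, hence nilpotent: T² = 0, so T² = 0.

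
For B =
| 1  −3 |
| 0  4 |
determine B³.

[[1, −63], [0, 64]]

B² = [[1, −15], [0, 16]]
B³ = [[1, −63], [0, 64]]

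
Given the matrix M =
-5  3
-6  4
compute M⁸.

[[511, -255], [510, -254]]

tr M = -1 and det M = -2, so the characteristic polynomial is λ² − (-1)λ + (-2) with roots 1 and -2.
Eigenvectors give P = [[-1, -1], [-2, -1]] with P⁻¹ = [[1, -1], [-2, 1]], and M = P·diag(1, -2)·P⁻¹.
Then M⁸ = P·diag(1, 256)·P⁻¹ = [[-1, -256], [-2, -256]] · [[1, -1], [-2, 1]] = [[511, -255], [510, -254]].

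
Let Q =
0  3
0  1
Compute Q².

[[0, 3], [0, 1]]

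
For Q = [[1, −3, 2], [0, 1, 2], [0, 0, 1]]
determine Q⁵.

[[1, −15, −50], [0, 1, 10], [0, 0, 1]]

Q = I + N where N = [[0, −3, 2], [0, 0, 2], [0, 0, 0]] is strictly upper-triangular, so N³ = 0.
(I + N)⁵ = I + 5·N + 10·N² = [[1, −15, −50], [0, 1, 10], [0, 0, 1]].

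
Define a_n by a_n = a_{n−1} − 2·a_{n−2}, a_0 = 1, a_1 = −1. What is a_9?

23

With companion matrix M = [[1, −2], [1, 0]], [a_n, a_{n−1}]ᵀ = M·[a_{n−1}, a_{n−2}]ᵀ, so [a_9, a_8]ᵀ = M⁸·[a_1, a_0]ᵀ.
M⁸ = [[−17, 6], [−3, −14]], giving [a_9, a_8]ᵀ = [[23], [−11]].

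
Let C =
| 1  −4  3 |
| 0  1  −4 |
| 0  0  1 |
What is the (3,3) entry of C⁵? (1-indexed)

1

C = I + N where N = [[0, −4, 3], [0, 0, −4], [0, 0, 0]] is strictly upper-triangular, so N³ = 0.
(I + N)⁵ = I + 5·N + 10·N² = [[1, −20, 175], [0, 1, −20], [0, 0, 1]].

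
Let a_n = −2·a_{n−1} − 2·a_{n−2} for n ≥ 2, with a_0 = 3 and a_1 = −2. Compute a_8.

48

With companion matrix A = [[−2, −2], [1, 0]], [a_n, a_{n−1}]ᵀ = A·[a_{n−1}, a_{n−2}]ᵀ, so [a_8, a_7]ᵀ = A⁷·[a_1, a_0]ᵀ.
A⁷ = [[0, 16], [−8, −16]], giving [a_8, a_7]ᵀ = [[48], [−32]].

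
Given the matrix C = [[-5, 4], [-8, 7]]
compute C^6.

[[-727, 728], [-1456, 1457]]

tr C = 2 and det C = -3, so the characteristic polynomial is λ² − (2)λ + (-3) with roots 3 and -1.
Eigenvectors give P = [[-1, 1], [-2, 1]] with P⁻¹ = [[1, -1], [2, -1]], and C = P·diag(3, -1)·P⁻¹.
Then C^6 = P·diag(729, 1)·P⁻¹ = [[-729, 1], [-1458, 1]] · [[1, -1], [2, -1]] = [[-727, 728], [-1456, 1457]].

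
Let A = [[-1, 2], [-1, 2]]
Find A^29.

A² = A (a projection; rank 1, trace 1), so A^29 = A.

[[-1, 2], [-1, 2]]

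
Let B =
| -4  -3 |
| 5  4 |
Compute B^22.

[[1, 0], [0, 1]]

B² = I (check: tr B = 0 and det B = -1), so B^22 = I since 22 is even.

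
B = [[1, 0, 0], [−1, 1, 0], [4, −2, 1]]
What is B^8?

[[1, 0, 0], [−8, 1, 0], [88, −16, 1]]

B = I + N where N = [[0, 0, 0], [−1, 0, 0], [4, −2, 0]] is strictly lower-triangular, so N^3 = 0.
(I + N)^8 = I + 8·N + 28·N^2 = [[1, 0, 0], [−8, 1, 0], [88, −16, 1]].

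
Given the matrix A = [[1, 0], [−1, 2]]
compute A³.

tr A = 3 and det A = 2, so the characteristic polynomial is λ² − (3)λ + (2) with roots 1 and 2.
Eigenvectors give P = [[1, 0], [1, −1]] with P⁻¹ = [[1, 0], [1, −1]], and A = P·diag(1, 2)·P⁻¹.
Then A³ = P·diag(1, 8)·P⁻¹ = [[1, 0], [1, −8]] · [[1, 0], [1, −1]] = [[1, 0], [−7, 8]].

[[1, 0], [−7, 8]]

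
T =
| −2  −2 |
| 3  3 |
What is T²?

[[−2, −2], [3, 3]]

T² = T (a projection; rank 1, trace 1), so T² = T.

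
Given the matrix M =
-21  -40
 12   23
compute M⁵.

tr M = 2 and det M = -3, so the characteristic polynomial is λ² − (2)λ + (-3) with roots -1 and 3.
Eigenvectors give P = [[-2, -5], [1, 3]] with P⁻¹ = [[-3, -5], [1, 2]], and M = P·diag(-1, 3)·P⁻¹.
Then M⁵ = P·diag(-1, 243)·P⁻¹ = [[2, -1215], [-1, 729]] · [[-3, -5], [1, 2]] = [[-1221, -2440], [732, 1463]].

[[-1221, -2440], [732, 1463]]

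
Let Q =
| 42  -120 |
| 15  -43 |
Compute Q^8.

tr Q = -1 and det Q = -6, so the characteristic polynomial is λ² − (-1)λ + (-6) with roots -3 and 2.
Eigenvectors give P = [[8, -3], [3, -1]] with P⁻¹ = [[-1, 3], [-3, 8]], and Q = P·diag(-3, 2)·P⁻¹.
Then Q^8 = P·diag(6561, 256)·P⁻¹ = [[52488, -768], [19683, -256]] · [[-1, 3], [-3, 8]] = [[-50184, 151320], [-18915, 57001]].

[[-50184, 151320], [-18915, 57001]]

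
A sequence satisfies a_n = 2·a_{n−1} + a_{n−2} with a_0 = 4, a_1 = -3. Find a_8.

-548

With companion matrix Q = [[2, 1], [1, 0]], [a_n, a_{n−1}]ᵀ = Q·[a_{n−1}, a_{n−2}]ᵀ, so [a_8, a_7]ᵀ = Q⁷·[a_1, a_0]ᵀ.
Q⁷ = [[408, 169], [169, 70]], giving [a_8, a_7]ᵀ = [[-548], [-227]].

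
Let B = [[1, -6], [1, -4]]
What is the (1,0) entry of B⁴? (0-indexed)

tr B = -3 and det B = 2, so the characteristic polynomial is λ² − (-3)λ + (2) with roots -1 and -2.
Eigenvectors give P = [[3, -2], [1, -1]] with P⁻¹ = [[1, -2], [1, -3]], and B = P·diag(-1, -2)·P⁻¹.
Then B⁴ = P·diag(1, 16)·P⁻¹ = [[3, -32], [1, -16]] · [[1, -2], [1, -3]] = [[-29, 90], [-15, 46]].

-15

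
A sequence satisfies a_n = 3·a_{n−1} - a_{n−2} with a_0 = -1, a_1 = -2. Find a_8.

-1597

With companion matrix B = [[3, -1], [1, 0]], [a_n, a_{n−1}]ᵀ = B·[a_{n−1}, a_{n−2}]ᵀ, so [a_8, a_7]ᵀ = B^7·[a_1, a_0]ᵀ.
B^7 = [[987, -377], [377, -144]], giving [a_8, a_7]ᵀ = [[-1597], [-610]].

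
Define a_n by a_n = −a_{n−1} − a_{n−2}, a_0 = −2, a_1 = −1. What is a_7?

−1

With companion matrix B = [[−1, −1], [1, 0]], [a_n, a_{n−1}]ᵀ = B·[a_{n−1}, a_{n−2}]ᵀ, so [a_7, a_6]ᵀ = B⁶·[a_1, a_0]ᵀ.
B⁶ = [[1, 0], [0, 1]], giving [a_7, a_6]ᵀ = [[−1], [−2]].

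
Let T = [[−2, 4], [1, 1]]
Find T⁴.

T² = [[8, −4], [−1, 5]]
T³ = [[−20, 28], [7, 1]]
T⁴ = [[68, −52], [−13, 29]]

[[68, −52], [−13, 29]]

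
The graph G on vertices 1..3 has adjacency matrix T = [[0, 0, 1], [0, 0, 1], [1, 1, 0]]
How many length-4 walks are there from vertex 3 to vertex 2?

0

The number of length-4 walks from vertex 3 to vertex 2 is entry (3,2) of T⁴, where T is the adjacency matrix.
T² = [[1, 1, 0], [1, 1, 0], [0, 0, 2]]
T³ = [[0, 0, 2], [0, 0, 2], [2, 2, 0]]
T⁴ = [[2, 2, 0], [2, 2, 0], [0, 0, 4]]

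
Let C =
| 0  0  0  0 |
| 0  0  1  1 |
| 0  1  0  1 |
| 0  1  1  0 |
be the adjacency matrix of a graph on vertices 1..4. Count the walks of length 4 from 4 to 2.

5

The number of length-4 walks from vertex 4 to vertex 2 is entry (4,2) of C⁴, where C is the adjacency matrix.
C² = [[0, 0, 0, 0], [0, 2, 1, 1], [0, 1, 2, 1], [0, 1, 1, 2]]
C³ = [[0, 0, 0, 0], [0, 2, 3, 3], [0, 3, 2, 3], [0, 3, 3, 2]]
C⁴ = [[0, 0, 0, 0], [0, 6, 5, 5], [0, 5, 6, 5], [0, 5, 5, 6]]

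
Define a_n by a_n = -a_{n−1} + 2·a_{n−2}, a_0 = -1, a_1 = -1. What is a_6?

-1

With companion matrix M = [[-1, 2], [1, 0]], [a_n, a_{n−1}]ᵀ = M·[a_{n−1}, a_{n−2}]ᵀ, so [a_6, a_5]ᵀ = M^5·[a_1, a_0]ᵀ.
M^5 = [[-21, 22], [11, -10]], giving [a_6, a_5]ᵀ = [[-1], [-1]].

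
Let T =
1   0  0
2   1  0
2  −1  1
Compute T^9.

T = I + N where N = [[0, 0, 0], [2, 0, 0], [2, −1, 0]] is strictly lower-triangular, so N^3 = 0.
(I + N)^9 = I + 9·N + 36·N^2 = [[1, 0, 0], [18, 1, 0], [−54, −9, 1]].

[[1, 0, 0], [18, 1, 0], [−54, −9, 1]]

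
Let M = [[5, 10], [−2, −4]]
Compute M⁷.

M² = M (a projection; rank 1, trace 1), so M⁷ = M.

[[5, 10], [−2, −4]]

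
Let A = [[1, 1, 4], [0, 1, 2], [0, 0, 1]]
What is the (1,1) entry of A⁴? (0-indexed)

A = I + N where N = [[0, 1, 4], [0, 0, 2], [0, 0, 0]] is strictly upper-triangular, so N³ = 0.
(I + N)⁴ = I + 4·N + 6·N² = [[1, 4, 28], [0, 1, 8], [0, 0, 1]].

1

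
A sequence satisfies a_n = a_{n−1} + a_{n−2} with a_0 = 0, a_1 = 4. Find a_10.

220

With companion matrix C = [[1, 1], [1, 0]], [a_n, a_{n−1}]ᵀ = C·[a_{n−1}, a_{n−2}]ᵀ, so [a_10, a_9]ᵀ = C^9·[a_1, a_0]ᵀ.
C^9 = [[55, 34], [34, 21]], giving [a_10, a_9]ᵀ = [[220], [136]].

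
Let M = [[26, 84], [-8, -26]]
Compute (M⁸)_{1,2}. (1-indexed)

tr M = 0 and det M = -4, so the characteristic polynomial is λ² − (0)λ + (-4) with roots -2 and 2.
Eigenvectors give P = [[-3, 7], [1, -2]] with P⁻¹ = [[2, 7], [1, 3]], and M = P·diag(-2, 2)·P⁻¹.
Then M⁸ = P·diag(256, 256)·P⁻¹ = [[-768, 1792], [256, -512]] · [[2, 7], [1, 3]] = [[256, 0], [0, 256]].

0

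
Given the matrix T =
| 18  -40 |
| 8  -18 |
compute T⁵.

tr T = 0 and det T = -4, so the characteristic polynomial is λ² − (0)λ + (-4) with roots -2 and 2.
Eigenvectors give P = [[-2, -5], [-1, -2]] with P⁻¹ = [[2, -5], [-1, 2]], and T = P·diag(-2, 2)·P⁻¹.
Then T⁵ = P·diag(-32, 32)·P⁻¹ = [[64, -160], [32, -64]] · [[2, -5], [-1, 2]] = [[288, -640], [128, -288]].

[[288, -640], [128, -288]]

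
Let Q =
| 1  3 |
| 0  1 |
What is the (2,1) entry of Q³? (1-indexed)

Q = I + N where N = [[0, 3], [0, 0]] is strictly upper-triangular, so N² = 0.
(I + N)³ = I + 3·N = [[1, 9], [0, 1]].

0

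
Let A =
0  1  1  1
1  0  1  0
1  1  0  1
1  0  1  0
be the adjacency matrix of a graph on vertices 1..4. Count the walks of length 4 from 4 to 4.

10

The number of length-4 walks from vertex 4 to vertex 4 is entry (4,4) of A⁴, where A is the adjacency matrix.
A² = [[3, 1, 2, 1], [1, 2, 1, 2], [2, 1, 3, 1], [1, 2, 1, 2]]
A³ = [[4, 5, 5, 5], [5, 2, 5, 2], [5, 5, 4, 5], [5, 2, 5, 2]]
A⁴ = [[15, 9, 14, 9], [9, 10, 9, 10], [14, 9, 15, 9], [9, 10, 9, 10]]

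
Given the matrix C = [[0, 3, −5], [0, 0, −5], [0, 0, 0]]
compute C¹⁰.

[[0, 0, 0], [0, 0, 0], [0, 0, 0]]

C is strictly triangular, hence nilpotent: C³ = 0, so C¹⁰ = 0.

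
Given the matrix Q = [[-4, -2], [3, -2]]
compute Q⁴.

Q² = [[10, 12], [-18, -2]]
Q³ = [[-4, -44], [66, 40]]
Q⁴ = [[-116, 96], [-144, -212]]

[[-116, 96], [-144, -212]]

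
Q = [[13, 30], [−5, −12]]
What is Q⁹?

[[60073, 121170], [−20195, −40902]]

tr Q = 1 and det Q = −6, so the characteristic polynomial is λ² − (1)λ + (−6) with roots 3 and −2.
Eigenvectors give P = [[3, 2], [−1, −1]] with P⁻¹ = [[1, 2], [−1, −3]], and Q = P·diag(3, −2)·P⁻¹.
Then Q⁹ = P·diag(19683, −512)·P⁻¹ = [[59049, −1024], [−19683, 512]] · [[1, 2], [−1, −3]] = [[60073, 121170], [−20195, −40902]].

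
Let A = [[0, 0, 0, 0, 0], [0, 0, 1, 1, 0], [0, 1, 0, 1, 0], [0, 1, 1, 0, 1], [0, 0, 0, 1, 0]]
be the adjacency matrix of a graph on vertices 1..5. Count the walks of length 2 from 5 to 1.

0

The number of length-2 walks from vertex 5 to vertex 1 is entry (5,1) of A², where A is the adjacency matrix.
A² = [[0, 0, 0, 0, 0], [0, 2, 1, 1, 1], [0, 1, 2, 1, 1], [0, 1, 1, 3, 0], [0, 1, 1, 0, 1]]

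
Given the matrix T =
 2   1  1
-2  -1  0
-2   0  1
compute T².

[[0, 1, 3], [-2, -1, -2], [-6, -2, -1]]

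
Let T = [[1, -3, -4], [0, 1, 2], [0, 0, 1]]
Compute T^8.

[[1, -24, -200], [0, 1, 16], [0, 0, 1]]

T = I + N where N = [[0, -3, -4], [0, 0, 2], [0, 0, 0]] is strictly upper-triangular, so N^3 = 0.
(I + N)^8 = I + 8·N + 28·N^2 = [[1, -24, -200], [0, 1, 16], [0, 0, 1]].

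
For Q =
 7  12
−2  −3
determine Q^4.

tr Q = 4 and det Q = 3, so the characteristic polynomial is λ² − (4)λ + (3) with roots 1 and 3.
Eigenvectors give P = [[2, 3], [−1, −1]] with P⁻¹ = [[−1, −3], [1, 2]], and Q = P·diag(1, 3)·P⁻¹.
Then Q^4 = P·diag(1, 81)·P⁻¹ = [[2, 243], [−1, −81]] · [[−1, −3], [1, 2]] = [[241, 480], [−80, −159]].

[[241, 480], [−80, −159]]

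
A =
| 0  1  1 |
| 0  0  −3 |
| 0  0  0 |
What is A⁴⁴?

[[0, 0, 0], [0, 0, 0], [0, 0, 0]]

A is strictly triangular, hence nilpotent: A³ = 0, so A⁴⁴ = 0.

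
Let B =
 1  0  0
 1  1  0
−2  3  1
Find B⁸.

B = I + N where N = [[0, 0, 0], [1, 0, 0], [−2, 3, 0]] is strictly lower-triangular, so N³ = 0.
(I + N)⁸ = I + 8·N + 28·N² = [[1, 0, 0], [8, 1, 0], [68, 24, 1]].

[[1, 0, 0], [8, 1, 0], [68, 24, 1]]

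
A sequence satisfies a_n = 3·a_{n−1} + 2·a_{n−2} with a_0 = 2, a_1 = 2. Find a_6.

With companion matrix A = [[3, 2], [1, 0]], [a_n, a_{n−1}]ᵀ = A·[a_{n−1}, a_{n−2}]ᵀ, so [a_6, a_5]ᵀ = A⁵·[a_1, a_0]ᵀ.
A⁵ = [[495, 278], [139, 78]], giving [a_6, a_5]ᵀ = [[1546], [434]].

1546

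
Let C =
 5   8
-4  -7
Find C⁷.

tr C = -2 and det C = -3, so the characteristic polynomial is λ² − (-2)λ + (-3) with roots 1 and -3.
Eigenvectors give P = [[2, -1], [-1, 1]] with P⁻¹ = [[1, 1], [1, 2]], and C = P·diag(1, -3)·P⁻¹.
Then C⁷ = P·diag(1, -2187)·P⁻¹ = [[2, 2187], [-1, -2187]] · [[1, 1], [1, 2]] = [[2189, 4376], [-2188, -4375]].

[[2189, 4376], [-2188, -4375]]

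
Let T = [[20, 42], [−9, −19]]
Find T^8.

tr T = 1 and det T = −2, so the characteristic polynomial is λ² − (1)λ + (−2) with roots −1 and 2.
Eigenvectors give P = [[−2, 7], [1, −3]] with P⁻¹ = [[3, 7], [1, 2]], and T = P·diag(−1, 2)·P⁻¹.
Then T^8 = P·diag(1, 256)·P⁻¹ = [[−2, 1792], [1, −768]] · [[3, 7], [1, 2]] = [[1786, 3570], [−765, −1529]].

[[1786, 3570], [−765, −1529]]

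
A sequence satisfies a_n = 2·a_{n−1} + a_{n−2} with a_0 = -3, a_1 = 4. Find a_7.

With companion matrix M = [[2, 1], [1, 0]], [a_n, a_{n−1}]ᵀ = M·[a_{n−1}, a_{n−2}]ᵀ, so [a_7, a_6]ᵀ = M⁶·[a_1, a_0]ᵀ.
M⁶ = [[169, 70], [70, 29]], giving [a_7, a_6]ᵀ = [[466], [193]].

466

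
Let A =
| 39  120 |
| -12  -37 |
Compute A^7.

tr A = 2 and det A = -3, so the characteristic polynomial is λ² − (2)λ + (-3) with roots 3 and -1.
Eigenvectors give P = [[10, -3], [-3, 1]] with P⁻¹ = [[1, 3], [3, 10]], and A = P·diag(3, -1)·P⁻¹.
Then A^7 = P·diag(2187, -1)·P⁻¹ = [[21870, 3], [-6561, -1]] · [[1, 3], [3, 10]] = [[21879, 65640], [-6564, -19693]].

[[21879, 65640], [-6564, -19693]]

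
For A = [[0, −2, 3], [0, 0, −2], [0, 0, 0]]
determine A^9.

A is strictly triangular, hence nilpotent: A^3 = 0, so A^9 = 0.

[[0, 0, 0], [0, 0, 0], [0, 0, 0]]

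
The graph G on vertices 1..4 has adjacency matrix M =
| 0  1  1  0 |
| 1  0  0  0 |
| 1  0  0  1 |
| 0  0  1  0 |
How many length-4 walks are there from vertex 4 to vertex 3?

The number of length-4 walks from vertex 4 to vertex 3 is entry (4,3) of M^4, where M is the adjacency matrix.
M^2 = [[2, 0, 0, 1], [0, 1, 1, 0], [0, 1, 2, 0], [1, 0, 0, 1]]
M^3 = [[0, 2, 3, 0], [2, 0, 0, 1], [3, 0, 0, 2], [0, 1, 2, 0]]
M^4 = [[5, 0, 0, 3], [0, 2, 3, 0], [0, 3, 5, 0], [3, 0, 0, 2]]

0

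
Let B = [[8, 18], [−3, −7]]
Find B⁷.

[[386, 774], [−129, −259]]

tr B = 1 and det B = −2, so the characteristic polynomial is λ² − (1)λ + (−2) with roots −1 and 2.
Eigenvectors give P = [[2, 3], [−1, −1]] with P⁻¹ = [[−1, −3], [1, 2]], and B = P·diag(−1, 2)·P⁻¹.
Then B⁷ = P·diag(−1, 128)·P⁻¹ = [[−2, 384], [1, −128]] · [[−1, −3], [1, 2]] = [[386, 774], [−129, −259]].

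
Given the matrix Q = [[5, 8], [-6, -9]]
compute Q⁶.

[[-2183, -2912], [2184, 2913]]

tr Q = -4 and det Q = 3, so the characteristic polynomial is λ² − (-4)λ + (3) with roots -1 and -3.
Eigenvectors give P = [[-4, 1], [3, -1]] with P⁻¹ = [[-1, -1], [-3, -4]], and Q = P·diag(-1, -3)·P⁻¹.
Then Q⁶ = P·diag(1, 729)·P⁻¹ = [[-4, 729], [3, -729]] · [[-1, -1], [-3, -4]] = [[-2183, -2912], [2184, 2913]].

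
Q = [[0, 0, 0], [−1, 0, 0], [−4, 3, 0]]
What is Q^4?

[[0, 0, 0], [0, 0, 0], [0, 0, 0]]

Q is strictly triangular, hence nilpotent: Q^3 = 0, so Q^4 = 0.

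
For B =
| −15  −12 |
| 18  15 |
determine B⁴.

tr B = 0 and det B = −9, so the characteristic polynomial is λ² − (0)λ + (−9) with roots 3 and −3.
Eigenvectors give P = [[−2, −1], [3, 1]] with P⁻¹ = [[1, 1], [−3, −2]], and B = P·diag(3, −3)·P⁻¹.
Then B⁴ = P·diag(81, 81)·P⁻¹ = [[−162, −81], [243, 81]] · [[1, 1], [−3, −2]] = [[81, 0], [0, 81]].

[[81, 0], [0, 81]]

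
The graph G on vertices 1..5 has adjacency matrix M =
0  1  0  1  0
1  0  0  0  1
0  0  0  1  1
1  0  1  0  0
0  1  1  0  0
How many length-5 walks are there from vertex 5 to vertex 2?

The number of length-5 walks from vertex 5 to vertex 2 is entry (5,2) of M^5, where M is the adjacency matrix.
M^2 = [[2, 0, 1, 0, 1], [0, 2, 1, 1, 0], [1, 1, 2, 0, 0], [0, 1, 0, 2, 1], [1, 0, 0, 1, 2]]
M^3 = [[0, 3, 1, 3, 1], [3, 0, 1, 1, 3], [1, 1, 0, 3, 3], [3, 1, 3, 0, 1], [1, 3, 3, 1, 0]]
M^4 = [[6, 1, 4, 1, 4], [1, 6, 4, 4, 1], [4, 4, 6, 1, 1], [1, 4, 1, 6, 4], [4, 1, 1, 4, 6]]
M^5 = [[2, 10, 5, 10, 5], [10, 2, 5, 5, 10], [5, 5, 2, 10, 10], [10, 5, 10, 2, 5], [5, 10, 10, 5, 2]]

10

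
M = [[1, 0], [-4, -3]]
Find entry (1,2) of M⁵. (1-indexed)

tr M = -2 and det M = -3, so the characteristic polynomial is λ² − (-2)λ + (-3) with roots 1 and -3.
Eigenvectors give P = [[1, 0], [-1, -1]] with P⁻¹ = [[1, 0], [-1, -1]], and M = P·diag(1, -3)·P⁻¹.
Then M⁵ = P·diag(1, -243)·P⁻¹ = [[1, 0], [-1, 243]] · [[1, 0], [-1, -1]] = [[1, 0], [-244, -243]].

0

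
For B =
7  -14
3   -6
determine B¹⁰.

[[7, -14], [3, -6]]

B² = B (a projection; rank 1, trace 1), so B¹⁰ = B.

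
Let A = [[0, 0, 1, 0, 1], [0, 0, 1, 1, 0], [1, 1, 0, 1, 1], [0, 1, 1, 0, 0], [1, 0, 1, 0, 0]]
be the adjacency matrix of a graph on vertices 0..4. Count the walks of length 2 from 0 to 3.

The number of length-2 walks from vertex 0 to vertex 3 is entry (0,3) of A^2, where A is the adjacency matrix.
A^2 = [[2, 1, 1, 1, 1], [1, 2, 1, 1, 1], [1, 1, 4, 1, 1], [1, 1, 1, 2, 1], [1, 1, 1, 1, 2]]

1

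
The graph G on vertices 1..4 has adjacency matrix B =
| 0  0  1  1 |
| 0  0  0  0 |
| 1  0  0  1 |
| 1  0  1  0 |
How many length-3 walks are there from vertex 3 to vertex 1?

The number of length-3 walks from vertex 3 to vertex 1 is entry (3,1) of B³, where B is the adjacency matrix.
B² = [[2, 0, 1, 1], [0, 0, 0, 0], [1, 0, 2, 1], [1, 0, 1, 2]]
B³ = [[2, 0, 3, 3], [0, 0, 0, 0], [3, 0, 2, 3], [3, 0, 3, 2]]

3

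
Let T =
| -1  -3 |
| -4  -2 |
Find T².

[[13, 9], [12, 16]]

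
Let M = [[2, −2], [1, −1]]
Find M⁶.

[[2, −2], [1, −1]]

M² = M (a projection; rank 1, trace 1), so M⁶ = M.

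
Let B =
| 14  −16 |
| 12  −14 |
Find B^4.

[[16, 0], [0, 16]]

tr B = 0 and det B = −4, so the characteristic polynomial is λ² − (0)λ + (−4) with roots −2 and 2.
Eigenvectors give P = [[−1, −4], [−1, −3]] with P⁻¹ = [[3, −4], [−1, 1]], and B = P·diag(−2, 2)·P⁻¹.
Then B^4 = P·diag(16, 16)·P⁻¹ = [[−16, −64], [−16, −48]] · [[3, −4], [−1, 1]] = [[16, 0], [0, 16]].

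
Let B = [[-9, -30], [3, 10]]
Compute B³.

B² = B (a projection; rank 1, trace 1), so B³ = B.

[[-9, -30], [3, 10]]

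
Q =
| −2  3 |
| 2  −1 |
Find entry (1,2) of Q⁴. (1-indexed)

−153

Q² = [[10, −9], [−6, 7]]
Q³ = [[−38, 39], [26, −25]]
Q⁴ = [[154, −153], [−102, 103]]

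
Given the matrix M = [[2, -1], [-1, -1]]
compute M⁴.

[[26, -7], [-7, 5]]

M² = [[5, -1], [-1, 2]]
M³ = [[11, -4], [-4, -1]]
M⁴ = [[26, -7], [-7, 5]]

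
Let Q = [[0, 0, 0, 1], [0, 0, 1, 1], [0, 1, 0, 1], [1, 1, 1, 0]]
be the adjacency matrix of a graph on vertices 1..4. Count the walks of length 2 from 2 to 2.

The number of length-2 walks from vertex 2 to vertex 2 is entry (2,2) of Q², where Q is the adjacency matrix.
Q² = [[1, 1, 1, 0], [1, 2, 1, 1], [1, 1, 2, 1], [0, 1, 1, 3]]

2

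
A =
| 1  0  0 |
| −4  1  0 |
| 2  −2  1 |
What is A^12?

[[1, 0, 0], [−48, 1, 0], [552, −24, 1]]

A = I + N where N = [[0, 0, 0], [−4, 0, 0], [2, −2, 0]] is strictly lower-triangular, so N^3 = 0.
(I + N)^12 = I + 12·N + 66·N^2 = [[1, 0, 0], [−48, 1, 0], [552, −24, 1]].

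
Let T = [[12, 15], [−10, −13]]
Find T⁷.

tr T = −1 and det T = −6, so the characteristic polynomial is λ² − (−1)λ + (−6) with roots 2 and −3.
Eigenvectors give P = [[3, −1], [−2, 1]] with P⁻¹ = [[1, 1], [2, 3]], and T = P·diag(2, −3)·P⁻¹.
Then T⁷ = P·diag(128, −2187)·P⁻¹ = [[384, 2187], [−256, −2187]] · [[1, 1], [2, 3]] = [[4758, 6945], [−4630, −6817]].

[[4758, 6945], [−4630, −6817]]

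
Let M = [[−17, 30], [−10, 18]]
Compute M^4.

tr M = 1 and det M = −6, so the characteristic polynomial is λ² − (1)λ + (−6) with roots −2 and 3.
Eigenvectors give P = [[2, −3], [1, −2]] with P⁻¹ = [[2, −3], [1, −2]], and M = P·diag(−2, 3)·P⁻¹.
Then M^4 = P·diag(16, 81)·P⁻¹ = [[32, −243], [16, −162]] · [[2, −3], [1, −2]] = [[−179, 390], [−130, 276]].

[[−179, 390], [−130, 276]]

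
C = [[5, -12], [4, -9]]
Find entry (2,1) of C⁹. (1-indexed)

39364

tr C = -4 and det C = 3, so the characteristic polynomial is λ² − (-4)λ + (3) with roots -1 and -3.
Eigenvectors give P = [[2, 3], [1, 2]] with P⁻¹ = [[2, -3], [-1, 2]], and C = P·diag(-1, -3)·P⁻¹.
Then C⁹ = P·diag(-1, -19683)·P⁻¹ = [[-2, -59049], [-1, -39366]] · [[2, -3], [-1, 2]] = [[59045, -118092], [39364, -78729]].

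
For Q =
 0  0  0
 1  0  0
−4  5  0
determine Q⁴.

Q is strictly triangular, hence nilpotent: Q³ = 0, so Q⁴ = 0.

[[0, 0, 0], [0, 0, 0], [0, 0, 0]]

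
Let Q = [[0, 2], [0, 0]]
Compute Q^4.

[[0, 0], [0, 0]]

Q is strictly triangular, hence nilpotent: Q^2 = 0, so Q^4 = 0.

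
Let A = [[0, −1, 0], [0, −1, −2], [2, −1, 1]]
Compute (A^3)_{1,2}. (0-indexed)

−6

A^2 = [[0, 1, 2], [−4, 3, 0], [2, −2, 3]]
A^3 = [[4, −3, 0], [0, 1, −6], [6, −3, 7]]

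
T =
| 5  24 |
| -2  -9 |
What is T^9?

tr T = -4 and det T = 3, so the characteristic polynomial is λ² − (-4)λ + (3) with roots -1 and -3.
Eigenvectors give P = [[4, -3], [-1, 1]] with P⁻¹ = [[1, 3], [1, 4]], and T = P·diag(-1, -3)·P⁻¹.
Then T^9 = P·diag(-1, -19683)·P⁻¹ = [[-4, 59049], [1, -19683]] · [[1, 3], [1, 4]] = [[59045, 236184], [-19682, -78729]].

[[59045, 236184], [-19682, -78729]]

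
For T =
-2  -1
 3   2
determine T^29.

T² = I (check: tr T = 0 and det T = -1), so T^29 = T since 29 is odd.

[[-2, -1], [3, 2]]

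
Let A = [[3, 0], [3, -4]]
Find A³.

[[27, 0], [39, -64]]

A² = [[9, 0], [-3, 16]]
A³ = [[27, 0], [39, -64]]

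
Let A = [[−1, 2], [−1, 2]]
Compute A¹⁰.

[[−1, 2], [−1, 2]]

A² = A (a projection; rank 1, trace 1), so A¹⁰ = A.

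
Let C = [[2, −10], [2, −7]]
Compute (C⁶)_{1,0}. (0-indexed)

−1330

tr C = −5 and det C = 6, so the characteristic polynomial is λ² − (−5)λ + (6) with roots −2 and −3.
Eigenvectors give P = [[5, 2], [2, 1]] with P⁻¹ = [[1, −2], [−2, 5]], and C = P·diag(−2, −3)·P⁻¹.
Then C⁶ = P·diag(64, 729)·P⁻¹ = [[320, 1458], [128, 729]] · [[1, −2], [−2, 5]] = [[−2596, 6650], [−1330, 3389]].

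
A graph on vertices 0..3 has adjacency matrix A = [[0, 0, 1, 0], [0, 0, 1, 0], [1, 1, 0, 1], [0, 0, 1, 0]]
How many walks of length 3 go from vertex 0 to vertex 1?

0

The number of length-3 walks from vertex 0 to vertex 1 is entry (0,1) of A³, where A is the adjacency matrix.
A² = [[1, 1, 0, 1], [1, 1, 0, 1], [0, 0, 3, 0], [1, 1, 0, 1]]
A³ = [[0, 0, 3, 0], [0, 0, 3, 0], [3, 3, 0, 3], [0, 0, 3, 0]]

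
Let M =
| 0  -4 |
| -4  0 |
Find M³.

[[0, -64], [-64, 0]]

M² = [[16, 0], [0, 16]]
M³ = [[0, -64], [-64, 0]]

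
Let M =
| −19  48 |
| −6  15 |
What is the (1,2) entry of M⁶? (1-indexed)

tr M = −4 and det M = 3, so the characteristic polynomial is λ² − (−4)λ + (3) with roots −1 and −3.
Eigenvectors give P = [[−8, 3], [−3, 1]] with P⁻¹ = [[1, −3], [3, −8]], and M = P·diag(−1, −3)·P⁻¹.
Then M⁶ = P·diag(1, 729)·P⁻¹ = [[−8, 2187], [−3, 729]] · [[1, −3], [3, −8]] = [[6553, −17472], [2184, −5823]].

−17472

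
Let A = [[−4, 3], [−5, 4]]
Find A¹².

[[1, 0], [0, 1]]

A² = I (check: tr A = 0 and det A = −1), so A¹² = I since 12 is even.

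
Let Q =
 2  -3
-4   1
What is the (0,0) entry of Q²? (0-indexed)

16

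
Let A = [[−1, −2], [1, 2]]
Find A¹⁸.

[[−1, −2], [1, 2]]

A² = A (a projection; rank 1, trace 1), so A¹⁸ = A.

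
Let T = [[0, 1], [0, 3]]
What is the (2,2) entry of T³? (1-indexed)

27

T² = [[0, 3], [0, 9]]
T³ = [[0, 9], [0, 27]]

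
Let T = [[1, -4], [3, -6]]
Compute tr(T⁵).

-275

tr T = -5 and det T = 6, so the characteristic polynomial is λ² − (-5)λ + (6) with roots -2 and -3.
Eigenvectors give P = [[4, 1], [3, 1]] with P⁻¹ = [[1, -1], [-3, 4]], and T = P·diag(-2, -3)·P⁻¹.
Then T⁵ = P·diag(-32, -243)·P⁻¹ = [[-128, -243], [-96, -243]] · [[1, -1], [-3, 4]] = [[601, -844], [633, -876]].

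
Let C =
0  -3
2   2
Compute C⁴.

C² = [[-6, -6], [4, -2]]
C³ = [[-12, 6], [-4, -16]]
C⁴ = [[12, 48], [-32, -20]]

[[12, 48], [-32, -20]]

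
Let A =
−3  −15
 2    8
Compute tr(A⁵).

275

tr A = 5 and det A = 6, so the characteristic polynomial is λ² − (5)λ + (6) with roots 3 and 2.
Eigenvectors give P = [[−5, 3], [2, −1]] with P⁻¹ = [[1, 3], [2, 5]], and A = P·diag(3, 2)·P⁻¹.
Then A⁵ = P·diag(243, 32)·P⁻¹ = [[−1215, 96], [486, −32]] · [[1, 3], [2, 5]] = [[−1023, −3165], [422, 1298]].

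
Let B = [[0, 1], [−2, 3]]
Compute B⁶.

tr B = 3 and det B = 2, so the characteristic polynomial is λ² − (3)λ + (2) with roots 2 and 1.
Eigenvectors give P = [[−1, 1], [−2, 1]] with P⁻¹ = [[1, −1], [2, −1]], and B = P·diag(2, 1)·P⁻¹.
Then B⁶ = P·diag(64, 1)·P⁻¹ = [[−64, 1], [−128, 1]] · [[1, −1], [2, −1]] = [[−62, 63], [−126, 127]].

[[−62, 63], [−126, 127]]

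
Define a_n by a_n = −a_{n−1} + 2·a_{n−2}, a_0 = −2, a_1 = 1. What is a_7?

127

With companion matrix M = [[−1, 2], [1, 0]], [a_n, a_{n−1}]ᵀ = M·[a_{n−1}, a_{n−2}]ᵀ, so [a_7, a_6]ᵀ = M⁶·[a_1, a_0]ᵀ.
M⁶ = [[43, −42], [−21, 22]], giving [a_7, a_6]ᵀ = [[127], [−65]].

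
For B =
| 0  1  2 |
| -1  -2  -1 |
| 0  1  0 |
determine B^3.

B^2 = [[-1, 0, -1], [2, 2, 0], [-1, -2, -1]]
B^3 = [[0, -2, -2], [-2, -2, 2], [2, 2, 0]]

[[0, -2, -2], [-2, -2, 2], [2, 2, 0]]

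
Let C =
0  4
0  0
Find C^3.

C is strictly triangular, hence nilpotent: C^2 = 0, so C^3 = 0.

[[0, 0], [0, 0]]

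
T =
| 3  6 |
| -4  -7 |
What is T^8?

[[-13119, -19680], [13120, 19681]]

tr T = -4 and det T = 3, so the characteristic polynomial is λ² − (-4)λ + (3) with roots -3 and -1.
Eigenvectors give P = [[-1, 3], [1, -2]] with P⁻¹ = [[2, 3], [1, 1]], and T = P·diag(-3, -1)·P⁻¹.
Then T^8 = P·diag(6561, 1)·P⁻¹ = [[-6561, 3], [6561, -2]] · [[2, 3], [1, 1]] = [[-13119, -19680], [13120, 19681]].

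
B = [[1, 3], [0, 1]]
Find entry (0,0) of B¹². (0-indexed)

B = I + N where N = [[0, 3], [0, 0]] is strictly upper-triangular, so N² = 0.
(I + N)¹² = I + 12·N = [[1, 36], [0, 1]].

1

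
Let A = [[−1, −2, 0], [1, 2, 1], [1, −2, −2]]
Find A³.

A² = [[−1, −2, −2], [2, 0, 0], [−5, −2, 2]]
A³ = [[−3, 2, 2], [−2, −4, 0], [5, 2, −6]]

[[−3, 2, 2], [−2, −4, 0], [5, 2, −6]]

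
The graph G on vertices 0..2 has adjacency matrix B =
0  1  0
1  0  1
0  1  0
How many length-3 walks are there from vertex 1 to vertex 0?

2

The number of length-3 walks from vertex 1 to vertex 0 is entry (1,0) of B³, where B is the adjacency matrix.
B² = [[1, 0, 1], [0, 2, 0], [1, 0, 1]]
B³ = [[0, 2, 0], [2, 0, 2], [0, 2, 0]]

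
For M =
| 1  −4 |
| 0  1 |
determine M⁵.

M = I + N where N = [[0, −4], [0, 0]] is strictly upper-triangular, so N² = 0.
(I + N)⁵ = I + 5·N = [[1, −20], [0, 1]].

[[1, −20], [0, 1]]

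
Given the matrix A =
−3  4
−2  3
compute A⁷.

[[−3, 4], [−2, 3]]

A² = I (check: tr A = 0 and det A = −1), so A⁷ = A since 7 is odd.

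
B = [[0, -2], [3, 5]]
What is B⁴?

[[-114, -130], [195, 211]]

tr B = 5 and det B = 6, so the characteristic polynomial is λ² − (5)λ + (6) with roots 2 and 3.
Eigenvectors give P = [[-1, -2], [1, 3]] with P⁻¹ = [[-3, -2], [1, 1]], and B = P·diag(2, 3)·P⁻¹.
Then B⁴ = P·diag(16, 81)·P⁻¹ = [[-16, -162], [16, 243]] · [[-3, -2], [1, 1]] = [[-114, -130], [195, 211]].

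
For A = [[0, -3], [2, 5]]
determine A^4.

tr A = 5 and det A = 6, so the characteristic polynomial is λ² − (5)λ + (6) with roots 2 and 3.
Eigenvectors give P = [[3, -1], [-2, 1]] with P⁻¹ = [[1, 1], [2, 3]], and A = P·diag(2, 3)·P⁻¹.
Then A^4 = P·diag(16, 81)·P⁻¹ = [[48, -81], [-32, 81]] · [[1, 1], [2, 3]] = [[-114, -195], [130, 211]].

[[-114, -195], [130, 211]]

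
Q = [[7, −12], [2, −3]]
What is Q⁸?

[[19681, −39360], [6560, −13119]]

tr Q = 4 and det Q = 3, so the characteristic polynomial is λ² − (4)λ + (3) with roots 3 and 1.
Eigenvectors give P = [[3, −2], [1, −1]] with P⁻¹ = [[1, −2], [1, −3]], and Q = P·diag(3, 1)·P⁻¹.
Then Q⁸ = P·diag(6561, 1)·P⁻¹ = [[19683, −2], [6561, −1]] · [[1, −2], [1, −3]] = [[19681, −39360], [6560, −13119]].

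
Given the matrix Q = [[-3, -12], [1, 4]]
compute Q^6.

Q² = Q (a projection; rank 1, trace 1), so Q^6 = Q.

[[-3, -12], [1, 4]]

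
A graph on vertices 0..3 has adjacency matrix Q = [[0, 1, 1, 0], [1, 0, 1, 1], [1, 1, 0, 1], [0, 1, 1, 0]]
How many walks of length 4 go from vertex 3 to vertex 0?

The number of length-4 walks from vertex 3 to vertex 0 is entry (3,0) of Q⁴, where Q is the adjacency matrix.
Q² = [[2, 1, 1, 2], [1, 3, 2, 1], [1, 2, 3, 1], [2, 1, 1, 2]]
Q³ = [[2, 5, 5, 2], [5, 4, 5, 5], [5, 5, 4, 5], [2, 5, 5, 2]]
Q⁴ = [[10, 9, 9, 10], [9, 15, 14, 9], [9, 14, 15, 9], [10, 9, 9, 10]]

10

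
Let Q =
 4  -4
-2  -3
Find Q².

[[24, -4], [-2, 17]]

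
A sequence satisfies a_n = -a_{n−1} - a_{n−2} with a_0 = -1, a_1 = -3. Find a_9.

-1

With companion matrix M = [[-1, -1], [1, 0]], [a_n, a_{n−1}]ᵀ = M·[a_{n−1}, a_{n−2}]ᵀ, so [a_9, a_8]ᵀ = M⁸·[a_1, a_0]ᵀ.
M⁸ = [[0, 1], [-1, -1]], giving [a_9, a_8]ᵀ = [[-1], [4]].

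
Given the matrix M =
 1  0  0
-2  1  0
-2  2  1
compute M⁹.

M = I + N where N = [[0, 0, 0], [-2, 0, 0], [-2, 2, 0]] is strictly lower-triangular, so N³ = 0.
(I + N)⁹ = I + 9·N + 36·N² = [[1, 0, 0], [-18, 1, 0], [-162, 18, 1]].

[[1, 0, 0], [-18, 1, 0], [-162, 18, 1]]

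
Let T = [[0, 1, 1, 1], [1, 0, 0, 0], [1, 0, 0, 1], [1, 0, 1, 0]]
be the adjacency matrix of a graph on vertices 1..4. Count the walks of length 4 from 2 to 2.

The number of length-4 walks from vertex 2 to vertex 2 is entry (2,2) of T^4, where T is the adjacency matrix.
T^2 = [[3, 0, 1, 1], [0, 1, 1, 1], [1, 1, 2, 1], [1, 1, 1, 2]]
T^3 = [[2, 3, 4, 4], [3, 0, 1, 1], [4, 1, 2, 3], [4, 1, 3, 2]]
T^4 = [[11, 2, 6, 6], [2, 3, 4, 4], [6, 4, 7, 6], [6, 4, 6, 7]]

3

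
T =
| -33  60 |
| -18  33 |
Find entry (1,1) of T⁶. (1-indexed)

tr T = 0 and det T = -9, so the characteristic polynomial is λ² − (0)λ + (-9) with roots -3 and 3.
Eigenvectors give P = [[2, -5], [1, -3]] with P⁻¹ = [[3, -5], [1, -2]], and T = P·diag(-3, 3)·P⁻¹.
Then T⁶ = P·diag(729, 729)·P⁻¹ = [[1458, -3645], [729, -2187]] · [[3, -5], [1, -2]] = [[729, 0], [0, 729]].

729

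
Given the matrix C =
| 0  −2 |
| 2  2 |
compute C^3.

[[−8, 0], [0, −8]]

C^2 = [[−4, −4], [4, 0]]
C^3 = [[−8, 0], [0, −8]]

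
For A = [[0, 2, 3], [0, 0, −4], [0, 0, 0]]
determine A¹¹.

A is strictly triangular, hence nilpotent: A³ = 0, so A¹¹ = 0.

[[0, 0, 0], [0, 0, 0], [0, 0, 0]]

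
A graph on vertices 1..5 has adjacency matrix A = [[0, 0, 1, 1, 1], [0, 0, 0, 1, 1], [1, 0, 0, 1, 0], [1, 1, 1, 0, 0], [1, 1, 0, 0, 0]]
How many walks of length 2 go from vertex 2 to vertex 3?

1

The number of length-2 walks from vertex 2 to vertex 3 is entry (2,3) of A^2, where A is the adjacency matrix.
A^2 = [[3, 2, 1, 1, 0], [2, 2, 1, 0, 0], [1, 1, 2, 1, 1], [1, 0, 1, 3, 2], [0, 0, 1, 2, 2]]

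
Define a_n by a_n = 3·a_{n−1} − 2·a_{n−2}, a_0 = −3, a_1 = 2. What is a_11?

10232

With companion matrix C = [[3, −2], [1, 0]], [a_n, a_{n−1}]ᵀ = C·[a_{n−1}, a_{n−2}]ᵀ, so [a_11, a_10]ᵀ = C¹⁰·[a_1, a_0]ᵀ.
C¹⁰ = [[2047, −2046], [1023, −1022]], giving [a_11, a_10]ᵀ = [[10232], [5112]].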